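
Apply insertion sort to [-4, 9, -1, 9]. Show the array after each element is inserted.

First element -4 is already 'sorted'
Insert 9: shifted 0 elements -> [-4, 9, -1, 9]
Insert -1: shifted 1 elements -> [-4, -1, 9, 9]
Insert 9: shifted 0 elements -> [-4, -1, 9, 9]


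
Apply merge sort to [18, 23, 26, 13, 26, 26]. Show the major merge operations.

Divide and conquer:
  Merge [23] + [26] -> [23, 26]
  Merge [18] + [23, 26] -> [18, 23, 26]
  Merge [26] + [26] -> [26, 26]
  Merge [13] + [26, 26] -> [13, 26, 26]
  Merge [18, 23, 26] + [13, 26, 26] -> [13, 18, 23, 26, 26, 26]


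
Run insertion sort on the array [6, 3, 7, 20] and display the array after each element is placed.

First element 6 is already 'sorted'
Insert 3: shifted 1 elements -> [3, 6, 7, 20]
Insert 7: shifted 0 elements -> [3, 6, 7, 20]
Insert 20: shifted 0 elements -> [3, 6, 7, 20]


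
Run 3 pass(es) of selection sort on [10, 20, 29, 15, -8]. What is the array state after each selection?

Pass 1: Select minimum -8 at index 4, swap -> [-8, 20, 29, 15, 10]
Pass 2: Select minimum 10 at index 4, swap -> [-8, 10, 29, 15, 20]
Pass 3: Select minimum 15 at index 3, swap -> [-8, 10, 15, 29, 20]


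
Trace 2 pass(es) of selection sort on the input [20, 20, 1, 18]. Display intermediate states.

Pass 1: Select minimum 1 at index 2, swap -> [1, 20, 20, 18]
Pass 2: Select minimum 18 at index 3, swap -> [1, 18, 20, 20]


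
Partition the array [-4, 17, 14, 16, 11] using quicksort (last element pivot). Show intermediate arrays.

Partition 1: pivot=11 at index 1 -> [-4, 11, 14, 16, 17]
Partition 2: pivot=17 at index 4 -> [-4, 11, 14, 16, 17]
Partition 3: pivot=16 at index 3 -> [-4, 11, 14, 16, 17]


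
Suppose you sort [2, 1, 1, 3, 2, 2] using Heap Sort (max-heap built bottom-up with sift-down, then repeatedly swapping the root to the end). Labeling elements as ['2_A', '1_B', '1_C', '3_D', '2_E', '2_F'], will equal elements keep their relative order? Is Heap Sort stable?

Trace Heap Sort on the labeled array (the key is the number; the letter only tracks identity):
  Build max-heap: [3_D, 2_A, 2_F, 1_B, 2_E, 1_C]
  Swap root 3_D to index 5, re-heapify first 5 -> [2_A, 2_E, 2_F, 1_B, 1_C, 3_D]
  Swap root 2_A to index 4, re-heapify first 4 -> [2_E, 1_C, 2_F, 1_B, 2_A, 3_D]
  Swap root 2_E to index 3, re-heapify first 3 -> [2_F, 1_C, 1_B, 2_E, 2_A, 3_D]
  Swap root 2_F to index 2, re-heapify first 2 -> [1_B, 1_C, 2_F, 2_E, 2_A, 3_D]
  Swap root 1_B to index 1, re-heapify first 1 -> [1_C, 1_B, 2_F, 2_E, 2_A, 3_D]
Final order: [1_C, 1_B, 2_F, 2_E, 2_A, 3_D]
Equal keys:
  value 1: originally 1_B, 1_C; after sorting 1_C, 1_B -> order changed
  value 2: originally 2_A, 2_E, 2_F; after sorting 2_F, 2_E, 2_A -> order changed
Equal keys were reordered, so Heap Sort is not stable: heap construction and root-to-end swaps move elements without regard to the original order of equal keys. (One such input is enough; an unstable sort may happen to preserve order on other inputs, but it gives no guarantee.)
Answer: Not stable


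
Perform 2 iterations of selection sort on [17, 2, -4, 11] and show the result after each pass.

Pass 1: Select minimum -4 at index 2, swap -> [-4, 2, 17, 11]
Pass 2: Select minimum 2 at index 1, swap -> [-4, 2, 17, 11]


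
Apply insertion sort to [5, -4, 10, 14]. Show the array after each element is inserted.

First element 5 is already 'sorted'
Insert -4: shifted 1 elements -> [-4, 5, 10, 14]
Insert 10: shifted 0 elements -> [-4, 5, 10, 14]
Insert 14: shifted 0 elements -> [-4, 5, 10, 14]


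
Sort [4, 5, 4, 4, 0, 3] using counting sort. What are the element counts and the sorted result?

Count array: [1, 0, 0, 1, 3, 1]
(count[i] = number of elements equal to i)
Cumulative count: [1, 1, 1, 2, 5, 6]
Sorted: [0, 3, 4, 4, 4, 5]


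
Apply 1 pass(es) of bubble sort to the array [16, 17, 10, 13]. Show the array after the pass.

After pass 1: [16, 10, 13, 17] (2 swaps)
Total swaps: 2


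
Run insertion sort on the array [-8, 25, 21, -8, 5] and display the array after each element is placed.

First element -8 is already 'sorted'
Insert 25: shifted 0 elements -> [-8, 25, 21, -8, 5]
Insert 21: shifted 1 elements -> [-8, 21, 25, -8, 5]
Insert -8: shifted 2 elements -> [-8, -8, 21, 25, 5]
Insert 5: shifted 2 elements -> [-8, -8, 5, 21, 25]


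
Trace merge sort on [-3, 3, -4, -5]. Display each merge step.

Divide and conquer:
  Merge [-3] + [3] -> [-3, 3]
  Merge [-4] + [-5] -> [-5, -4]
  Merge [-3, 3] + [-5, -4] -> [-5, -4, -3, 3]


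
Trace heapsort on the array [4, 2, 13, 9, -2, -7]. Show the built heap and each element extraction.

Build heap: [13, 9, 4, 2, -2, -7]
Extract 13: [9, 2, 4, -7, -2, 13]
Extract 9: [4, 2, -2, -7, 9, 13]
Extract 4: [2, -7, -2, 4, 9, 13]
Extract 2: [-2, -7, 2, 4, 9, 13]
Extract -2: [-7, -2, 2, 4, 9, 13]


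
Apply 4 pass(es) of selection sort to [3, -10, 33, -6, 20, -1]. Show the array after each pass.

Pass 1: Select minimum -10 at index 1, swap -> [-10, 3, 33, -6, 20, -1]
Pass 2: Select minimum -6 at index 3, swap -> [-10, -6, 33, 3, 20, -1]
Pass 3: Select minimum -1 at index 5, swap -> [-10, -6, -1, 3, 20, 33]
Pass 4: Select minimum 3 at index 3, swap -> [-10, -6, -1, 3, 20, 33]


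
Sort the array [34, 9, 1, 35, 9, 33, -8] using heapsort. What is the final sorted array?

Build heap: [35, 34, 33, 9, 9, 1, -8]
Extract 35: [34, 9, 33, -8, 9, 1, 35]
Extract 34: [33, 9, 1, -8, 9, 34, 35]
Extract 33: [9, 9, 1, -8, 33, 34, 35]
Extract 9: [9, -8, 1, 9, 33, 34, 35]
Extract 9: [1, -8, 9, 9, 33, 34, 35]
Extract 1: [-8, 1, 9, 9, 33, 34, 35]


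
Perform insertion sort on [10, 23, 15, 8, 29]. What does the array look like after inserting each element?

First element 10 is already 'sorted'
Insert 23: shifted 0 elements -> [10, 23, 15, 8, 29]
Insert 15: shifted 1 elements -> [10, 15, 23, 8, 29]
Insert 8: shifted 3 elements -> [8, 10, 15, 23, 29]
Insert 29: shifted 0 elements -> [8, 10, 15, 23, 29]


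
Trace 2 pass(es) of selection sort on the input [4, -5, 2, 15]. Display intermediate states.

Pass 1: Select minimum -5 at index 1, swap -> [-5, 4, 2, 15]
Pass 2: Select minimum 2 at index 2, swap -> [-5, 2, 4, 15]


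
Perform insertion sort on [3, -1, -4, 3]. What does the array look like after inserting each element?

First element 3 is already 'sorted'
Insert -1: shifted 1 elements -> [-1, 3, -4, 3]
Insert -4: shifted 2 elements -> [-4, -1, 3, 3]
Insert 3: shifted 0 elements -> [-4, -1, 3, 3]


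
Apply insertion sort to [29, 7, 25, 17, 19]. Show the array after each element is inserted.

First element 29 is already 'sorted'
Insert 7: shifted 1 elements -> [7, 29, 25, 17, 19]
Insert 25: shifted 1 elements -> [7, 25, 29, 17, 19]
Insert 17: shifted 2 elements -> [7, 17, 25, 29, 19]
Insert 19: shifted 2 elements -> [7, 17, 19, 25, 29]


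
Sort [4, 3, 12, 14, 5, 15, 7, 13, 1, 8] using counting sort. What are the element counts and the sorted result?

Count array: [0, 1, 0, 1, 1, 1, 0, 1, 1, 0, 0, 0, 1, 1, 1, 1]
(count[i] = number of elements equal to i)
Cumulative count: [0, 1, 1, 2, 3, 4, 4, 5, 6, 6, 6, 6, 7, 8, 9, 10]
Sorted: [1, 3, 4, 5, 7, 8, 12, 13, 14, 15]


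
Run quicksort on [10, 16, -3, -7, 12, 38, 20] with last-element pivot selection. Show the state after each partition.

Partition 1: pivot=20 at index 5 -> [10, 16, -3, -7, 12, 20, 38]
Partition 2: pivot=12 at index 3 -> [10, -3, -7, 12, 16, 20, 38]
Partition 3: pivot=-7 at index 0 -> [-7, -3, 10, 12, 16, 20, 38]
Partition 4: pivot=10 at index 2 -> [-7, -3, 10, 12, 16, 20, 38]


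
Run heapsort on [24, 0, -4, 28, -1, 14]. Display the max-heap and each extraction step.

Build heap: [28, 24, 14, 0, -1, -4]
Extract 28: [24, 0, 14, -4, -1, 28]
Extract 24: [14, 0, -1, -4, 24, 28]
Extract 14: [0, -4, -1, 14, 24, 28]
Extract 0: [-1, -4, 0, 14, 24, 28]
Extract -1: [-4, -1, 0, 14, 24, 28]


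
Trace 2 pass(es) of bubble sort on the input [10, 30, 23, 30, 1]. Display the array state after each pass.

After pass 1: [10, 23, 30, 1, 30] (2 swaps)
After pass 2: [10, 23, 1, 30, 30] (1 swaps)
Total swaps: 3


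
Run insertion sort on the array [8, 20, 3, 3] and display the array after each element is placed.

First element 8 is already 'sorted'
Insert 20: shifted 0 elements -> [8, 20, 3, 3]
Insert 3: shifted 2 elements -> [3, 8, 20, 3]
Insert 3: shifted 2 elements -> [3, 3, 8, 20]


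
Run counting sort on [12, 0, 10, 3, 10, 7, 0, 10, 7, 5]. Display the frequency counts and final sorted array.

Count array: [2, 0, 0, 1, 0, 1, 0, 2, 0, 0, 3, 0, 1]
(count[i] = number of elements equal to i)
Cumulative count: [2, 2, 2, 3, 3, 4, 4, 6, 6, 6, 9, 9, 10]
Sorted: [0, 0, 3, 5, 7, 7, 10, 10, 10, 12]


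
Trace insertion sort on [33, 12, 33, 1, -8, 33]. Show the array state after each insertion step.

First element 33 is already 'sorted'
Insert 12: shifted 1 elements -> [12, 33, 33, 1, -8, 33]
Insert 33: shifted 0 elements -> [12, 33, 33, 1, -8, 33]
Insert 1: shifted 3 elements -> [1, 12, 33, 33, -8, 33]
Insert -8: shifted 4 elements -> [-8, 1, 12, 33, 33, 33]
Insert 33: shifted 0 elements -> [-8, 1, 12, 33, 33, 33]


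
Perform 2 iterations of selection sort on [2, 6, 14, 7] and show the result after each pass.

Pass 1: Select minimum 2 at index 0, swap -> [2, 6, 14, 7]
Pass 2: Select minimum 6 at index 1, swap -> [2, 6, 14, 7]


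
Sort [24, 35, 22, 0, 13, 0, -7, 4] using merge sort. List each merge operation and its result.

Divide and conquer:
  Merge [24] + [35] -> [24, 35]
  Merge [22] + [0] -> [0, 22]
  Merge [24, 35] + [0, 22] -> [0, 22, 24, 35]
  Merge [13] + [0] -> [0, 13]
  Merge [-7] + [4] -> [-7, 4]
  Merge [0, 13] + [-7, 4] -> [-7, 0, 4, 13]
  Merge [0, 22, 24, 35] + [-7, 0, 4, 13] -> [-7, 0, 0, 4, 13, 22, 24, 35]


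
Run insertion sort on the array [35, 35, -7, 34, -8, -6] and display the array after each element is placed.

First element 35 is already 'sorted'
Insert 35: shifted 0 elements -> [35, 35, -7, 34, -8, -6]
Insert -7: shifted 2 elements -> [-7, 35, 35, 34, -8, -6]
Insert 34: shifted 2 elements -> [-7, 34, 35, 35, -8, -6]
Insert -8: shifted 4 elements -> [-8, -7, 34, 35, 35, -6]
Insert -6: shifted 3 elements -> [-8, -7, -6, 34, 35, 35]


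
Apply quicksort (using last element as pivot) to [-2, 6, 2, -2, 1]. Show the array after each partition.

Partition 1: pivot=1 at index 2 -> [-2, -2, 1, 6, 2]
Partition 2: pivot=-2 at index 1 -> [-2, -2, 1, 6, 2]
Partition 3: pivot=2 at index 3 -> [-2, -2, 1, 2, 6]


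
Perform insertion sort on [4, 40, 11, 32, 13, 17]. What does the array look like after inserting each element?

First element 4 is already 'sorted'
Insert 40: shifted 0 elements -> [4, 40, 11, 32, 13, 17]
Insert 11: shifted 1 elements -> [4, 11, 40, 32, 13, 17]
Insert 32: shifted 1 elements -> [4, 11, 32, 40, 13, 17]
Insert 13: shifted 2 elements -> [4, 11, 13, 32, 40, 17]
Insert 17: shifted 2 elements -> [4, 11, 13, 17, 32, 40]


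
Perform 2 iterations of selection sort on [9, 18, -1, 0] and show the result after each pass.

Pass 1: Select minimum -1 at index 2, swap -> [-1, 18, 9, 0]
Pass 2: Select minimum 0 at index 3, swap -> [-1, 0, 9, 18]


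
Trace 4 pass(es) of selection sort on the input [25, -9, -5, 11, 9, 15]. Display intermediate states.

Pass 1: Select minimum -9 at index 1, swap -> [-9, 25, -5, 11, 9, 15]
Pass 2: Select minimum -5 at index 2, swap -> [-9, -5, 25, 11, 9, 15]
Pass 3: Select minimum 9 at index 4, swap -> [-9, -5, 9, 11, 25, 15]
Pass 4: Select minimum 11 at index 3, swap -> [-9, -5, 9, 11, 25, 15]


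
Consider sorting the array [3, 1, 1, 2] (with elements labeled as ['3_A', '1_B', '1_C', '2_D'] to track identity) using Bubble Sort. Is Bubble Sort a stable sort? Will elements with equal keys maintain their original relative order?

Trace Bubble Sort on the labeled array (the key is the number; the letter only tracks identity):
  After pass 1: [1_B, 1_C, 2_D, 3_A]
  After pass 2: [1_B, 1_C, 2_D, 3_A] (no swaps, done)
Final order: [1_B, 1_C, 2_D, 3_A]
Equal keys:
  value 1: originally 1_B, 1_C; after sorting 1_B, 1_C -> order preserved
All equal keys kept their original relative order. Bubble Sort is stable: it only swaps adjacent elements when the left one is strictly greater, so equal keys never move past each other.
Answer: Stable


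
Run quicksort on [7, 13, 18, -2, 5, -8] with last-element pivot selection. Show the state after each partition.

Partition 1: pivot=-8 at index 0 -> [-8, 13, 18, -2, 5, 7]
Partition 2: pivot=7 at index 3 -> [-8, -2, 5, 7, 18, 13]
Partition 3: pivot=5 at index 2 -> [-8, -2, 5, 7, 18, 13]
Partition 4: pivot=13 at index 4 -> [-8, -2, 5, 7, 13, 18]


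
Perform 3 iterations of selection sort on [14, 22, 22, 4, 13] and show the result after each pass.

Pass 1: Select minimum 4 at index 3, swap -> [4, 22, 22, 14, 13]
Pass 2: Select minimum 13 at index 4, swap -> [4, 13, 22, 14, 22]
Pass 3: Select minimum 14 at index 3, swap -> [4, 13, 14, 22, 22]


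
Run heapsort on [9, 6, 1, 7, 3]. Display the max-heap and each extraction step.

Build heap: [9, 7, 1, 6, 3]
Extract 9: [7, 6, 1, 3, 9]
Extract 7: [6, 3, 1, 7, 9]
Extract 6: [3, 1, 6, 7, 9]
Extract 3: [1, 3, 6, 7, 9]


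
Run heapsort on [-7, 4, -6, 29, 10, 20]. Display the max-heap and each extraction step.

Build heap: [29, 10, 20, 4, -7, -6]
Extract 29: [20, 10, -6, 4, -7, 29]
Extract 20: [10, 4, -6, -7, 20, 29]
Extract 10: [4, -7, -6, 10, 20, 29]
Extract 4: [-6, -7, 4, 10, 20, 29]
Extract -6: [-7, -6, 4, 10, 20, 29]


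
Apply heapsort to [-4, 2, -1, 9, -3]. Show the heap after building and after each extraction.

Build heap: [9, 2, -1, -4, -3]
Extract 9: [2, -3, -1, -4, 9]
Extract 2: [-1, -3, -4, 2, 9]
Extract -1: [-3, -4, -1, 2, 9]
Extract -3: [-4, -3, -1, 2, 9]


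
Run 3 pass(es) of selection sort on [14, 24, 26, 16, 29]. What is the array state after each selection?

Pass 1: Select minimum 14 at index 0, swap -> [14, 24, 26, 16, 29]
Pass 2: Select minimum 16 at index 3, swap -> [14, 16, 26, 24, 29]
Pass 3: Select minimum 24 at index 3, swap -> [14, 16, 24, 26, 29]


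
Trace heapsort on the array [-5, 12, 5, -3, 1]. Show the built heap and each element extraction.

Build heap: [12, 1, 5, -3, -5]
Extract 12: [5, 1, -5, -3, 12]
Extract 5: [1, -3, -5, 5, 12]
Extract 1: [-3, -5, 1, 5, 12]
Extract -3: [-5, -3, 1, 5, 12]


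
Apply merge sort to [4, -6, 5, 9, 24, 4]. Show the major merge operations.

Divide and conquer:
  Merge [-6] + [5] -> [-6, 5]
  Merge [4] + [-6, 5] -> [-6, 4, 5]
  Merge [24] + [4] -> [4, 24]
  Merge [9] + [4, 24] -> [4, 9, 24]
  Merge [-6, 4, 5] + [4, 9, 24] -> [-6, 4, 4, 5, 9, 24]


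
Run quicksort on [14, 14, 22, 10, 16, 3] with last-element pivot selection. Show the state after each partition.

Partition 1: pivot=3 at index 0 -> [3, 14, 22, 10, 16, 14]
Partition 2: pivot=14 at index 3 -> [3, 14, 10, 14, 16, 22]
Partition 3: pivot=10 at index 1 -> [3, 10, 14, 14, 16, 22]
Partition 4: pivot=22 at index 5 -> [3, 10, 14, 14, 16, 22]


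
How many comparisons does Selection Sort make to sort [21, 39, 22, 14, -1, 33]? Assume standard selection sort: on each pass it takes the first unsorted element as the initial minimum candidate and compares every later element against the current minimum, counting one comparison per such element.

Pass 1: scan indices 1..5 for the minimum = 5 comparison(s); min is -1, place at index 0 -> [-1, 39, 22, 14, 21, 33]
Pass 2: scan indices 2..5 for the minimum = 4 comparison(s); min is 14, place at index 1 -> [-1, 14, 22, 39, 21, 33]
Pass 3: scan indices 3..5 for the minimum = 3 comparison(s); min is 21, place at index 2 -> [-1, 14, 21, 39, 22, 33]
Pass 4: scan indices 4..5 for the minimum = 2 comparison(s); min is 22, place at index 3 -> [-1, 14, 21, 22, 39, 33]
Pass 5: scan indices 5..5 for the minimum = 1 comparison(s); min is 33, place at index 4 -> [-1, 14, 21, 22, 33, 39]
Selection sort always scans the whole unsorted suffix, so the count is (n-1) + (n-2) + ... + 1 = n(n-1)/2 = 6*5/2 = 15 regardless of the input order.
Total comparisons: 5 + 4 + 3 + 2 + 1 = 15


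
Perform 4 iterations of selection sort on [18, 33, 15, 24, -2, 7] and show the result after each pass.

Pass 1: Select minimum -2 at index 4, swap -> [-2, 33, 15, 24, 18, 7]
Pass 2: Select minimum 7 at index 5, swap -> [-2, 7, 15, 24, 18, 33]
Pass 3: Select minimum 15 at index 2, swap -> [-2, 7, 15, 24, 18, 33]
Pass 4: Select minimum 18 at index 4, swap -> [-2, 7, 15, 18, 24, 33]


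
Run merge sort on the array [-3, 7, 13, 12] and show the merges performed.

Divide and conquer:
  Merge [-3] + [7] -> [-3, 7]
  Merge [13] + [12] -> [12, 13]
  Merge [-3, 7] + [12, 13] -> [-3, 7, 12, 13]


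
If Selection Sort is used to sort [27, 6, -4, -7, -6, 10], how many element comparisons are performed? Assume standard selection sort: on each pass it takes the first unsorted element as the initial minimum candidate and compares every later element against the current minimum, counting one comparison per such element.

Pass 1: scan indices 1..5 for the minimum = 5 comparison(s); min is -7, place at index 0 -> [-7, 6, -4, 27, -6, 10]
Pass 2: scan indices 2..5 for the minimum = 4 comparison(s); min is -6, place at index 1 -> [-7, -6, -4, 27, 6, 10]
Pass 3: scan indices 3..5 for the minimum = 3 comparison(s); min is -4, place at index 2 -> [-7, -6, -4, 27, 6, 10]
Pass 4: scan indices 4..5 for the minimum = 2 comparison(s); min is 6, place at index 3 -> [-7, -6, -4, 6, 27, 10]
Pass 5: scan indices 5..5 for the minimum = 1 comparison(s); min is 10, place at index 4 -> [-7, -6, -4, 6, 10, 27]
Selection sort always scans the whole unsorted suffix, so the count is (n-1) + (n-2) + ... + 1 = n(n-1)/2 = 6*5/2 = 15 regardless of the input order.
Total comparisons: 5 + 4 + 3 + 2 + 1 = 15


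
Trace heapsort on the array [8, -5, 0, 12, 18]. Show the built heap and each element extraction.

Build heap: [18, 12, 0, 8, -5]
Extract 18: [12, 8, 0, -5, 18]
Extract 12: [8, -5, 0, 12, 18]
Extract 8: [0, -5, 8, 12, 18]
Extract 0: [-5, 0, 8, 12, 18]


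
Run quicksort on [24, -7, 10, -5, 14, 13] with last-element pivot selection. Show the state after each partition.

Partition 1: pivot=13 at index 3 -> [-7, 10, -5, 13, 14, 24]
Partition 2: pivot=-5 at index 1 -> [-7, -5, 10, 13, 14, 24]
Partition 3: pivot=24 at index 5 -> [-7, -5, 10, 13, 14, 24]


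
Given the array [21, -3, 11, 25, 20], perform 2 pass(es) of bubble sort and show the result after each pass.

After pass 1: [-3, 11, 21, 20, 25] (3 swaps)
After pass 2: [-3, 11, 20, 21, 25] (1 swaps)
Total swaps: 4


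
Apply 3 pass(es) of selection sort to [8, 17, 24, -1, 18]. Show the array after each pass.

Pass 1: Select minimum -1 at index 3, swap -> [-1, 17, 24, 8, 18]
Pass 2: Select minimum 8 at index 3, swap -> [-1, 8, 24, 17, 18]
Pass 3: Select minimum 17 at index 3, swap -> [-1, 8, 17, 24, 18]


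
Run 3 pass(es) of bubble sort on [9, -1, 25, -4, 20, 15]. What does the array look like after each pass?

After pass 1: [-1, 9, -4, 20, 15, 25] (4 swaps)
After pass 2: [-1, -4, 9, 15, 20, 25] (2 swaps)
After pass 3: [-4, -1, 9, 15, 20, 25] (1 swaps)
Total swaps: 7


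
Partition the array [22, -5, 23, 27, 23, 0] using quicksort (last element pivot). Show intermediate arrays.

Partition 1: pivot=0 at index 1 -> [-5, 0, 23, 27, 23, 22]
Partition 2: pivot=22 at index 2 -> [-5, 0, 22, 27, 23, 23]
Partition 3: pivot=23 at index 4 -> [-5, 0, 22, 23, 23, 27]


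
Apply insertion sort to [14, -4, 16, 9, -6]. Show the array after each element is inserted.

First element 14 is already 'sorted'
Insert -4: shifted 1 elements -> [-4, 14, 16, 9, -6]
Insert 16: shifted 0 elements -> [-4, 14, 16, 9, -6]
Insert 9: shifted 2 elements -> [-4, 9, 14, 16, -6]
Insert -6: shifted 4 elements -> [-6, -4, 9, 14, 16]


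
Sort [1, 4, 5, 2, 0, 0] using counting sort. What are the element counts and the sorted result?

Count array: [2, 1, 1, 0, 1, 1]
(count[i] = number of elements equal to i)
Cumulative count: [2, 3, 4, 4, 5, 6]
Sorted: [0, 0, 1, 2, 4, 5]


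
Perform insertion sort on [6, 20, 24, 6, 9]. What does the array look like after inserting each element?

First element 6 is already 'sorted'
Insert 20: shifted 0 elements -> [6, 20, 24, 6, 9]
Insert 24: shifted 0 elements -> [6, 20, 24, 6, 9]
Insert 6: shifted 2 elements -> [6, 6, 20, 24, 9]
Insert 9: shifted 2 elements -> [6, 6, 9, 20, 24]


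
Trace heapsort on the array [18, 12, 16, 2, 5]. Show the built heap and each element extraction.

Build heap: [18, 12, 16, 2, 5]
Extract 18: [16, 12, 5, 2, 18]
Extract 16: [12, 2, 5, 16, 18]
Extract 12: [5, 2, 12, 16, 18]
Extract 5: [2, 5, 12, 16, 18]


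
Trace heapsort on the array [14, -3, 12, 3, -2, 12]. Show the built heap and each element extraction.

Build heap: [14, 3, 12, -3, -2, 12]
Extract 14: [12, 3, 12, -3, -2, 14]
Extract 12: [12, 3, -2, -3, 12, 14]
Extract 12: [3, -3, -2, 12, 12, 14]
Extract 3: [-2, -3, 3, 12, 12, 14]
Extract -2: [-3, -2, 3, 12, 12, 14]


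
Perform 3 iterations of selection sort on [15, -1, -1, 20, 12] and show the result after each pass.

Pass 1: Select minimum -1 at index 1, swap -> [-1, 15, -1, 20, 12]
Pass 2: Select minimum -1 at index 2, swap -> [-1, -1, 15, 20, 12]
Pass 3: Select minimum 12 at index 4, swap -> [-1, -1, 12, 20, 15]


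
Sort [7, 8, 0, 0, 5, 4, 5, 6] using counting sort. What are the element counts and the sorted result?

Count array: [2, 0, 0, 0, 1, 2, 1, 1, 1]
(count[i] = number of elements equal to i)
Cumulative count: [2, 2, 2, 2, 3, 5, 6, 7, 8]
Sorted: [0, 0, 4, 5, 5, 6, 7, 8]


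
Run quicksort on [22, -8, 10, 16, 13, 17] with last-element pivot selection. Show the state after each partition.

Partition 1: pivot=17 at index 4 -> [-8, 10, 16, 13, 17, 22]
Partition 2: pivot=13 at index 2 -> [-8, 10, 13, 16, 17, 22]
Partition 3: pivot=10 at index 1 -> [-8, 10, 13, 16, 17, 22]


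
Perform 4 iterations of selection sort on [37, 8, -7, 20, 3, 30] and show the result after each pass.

Pass 1: Select minimum -7 at index 2, swap -> [-7, 8, 37, 20, 3, 30]
Pass 2: Select minimum 3 at index 4, swap -> [-7, 3, 37, 20, 8, 30]
Pass 3: Select minimum 8 at index 4, swap -> [-7, 3, 8, 20, 37, 30]
Pass 4: Select minimum 20 at index 3, swap -> [-7, 3, 8, 20, 37, 30]


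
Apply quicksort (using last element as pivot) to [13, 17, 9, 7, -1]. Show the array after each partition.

Partition 1: pivot=-1 at index 0 -> [-1, 17, 9, 7, 13]
Partition 2: pivot=13 at index 3 -> [-1, 9, 7, 13, 17]
Partition 3: pivot=7 at index 1 -> [-1, 7, 9, 13, 17]


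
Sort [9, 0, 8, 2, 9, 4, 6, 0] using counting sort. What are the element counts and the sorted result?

Count array: [2, 0, 1, 0, 1, 0, 1, 0, 1, 2]
(count[i] = number of elements equal to i)
Cumulative count: [2, 2, 3, 3, 4, 4, 5, 5, 6, 8]
Sorted: [0, 0, 2, 4, 6, 8, 9, 9]


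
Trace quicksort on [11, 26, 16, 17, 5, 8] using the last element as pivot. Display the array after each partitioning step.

Partition 1: pivot=8 at index 1 -> [5, 8, 16, 17, 11, 26]
Partition 2: pivot=26 at index 5 -> [5, 8, 16, 17, 11, 26]
Partition 3: pivot=11 at index 2 -> [5, 8, 11, 17, 16, 26]
Partition 4: pivot=16 at index 3 -> [5, 8, 11, 16, 17, 26]


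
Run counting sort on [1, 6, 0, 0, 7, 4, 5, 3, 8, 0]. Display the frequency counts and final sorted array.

Count array: [3, 1, 0, 1, 1, 1, 1, 1, 1]
(count[i] = number of elements equal to i)
Cumulative count: [3, 4, 4, 5, 6, 7, 8, 9, 10]
Sorted: [0, 0, 0, 1, 3, 4, 5, 6, 7, 8]


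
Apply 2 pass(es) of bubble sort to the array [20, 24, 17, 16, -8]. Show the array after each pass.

After pass 1: [20, 17, 16, -8, 24] (3 swaps)
After pass 2: [17, 16, -8, 20, 24] (3 swaps)
Total swaps: 6


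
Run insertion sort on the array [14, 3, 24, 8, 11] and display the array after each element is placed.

First element 14 is already 'sorted'
Insert 3: shifted 1 elements -> [3, 14, 24, 8, 11]
Insert 24: shifted 0 elements -> [3, 14, 24, 8, 11]
Insert 8: shifted 2 elements -> [3, 8, 14, 24, 11]
Insert 11: shifted 2 elements -> [3, 8, 11, 14, 24]


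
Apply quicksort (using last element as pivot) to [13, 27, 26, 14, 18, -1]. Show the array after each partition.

Partition 1: pivot=-1 at index 0 -> [-1, 27, 26, 14, 18, 13]
Partition 2: pivot=13 at index 1 -> [-1, 13, 26, 14, 18, 27]
Partition 3: pivot=27 at index 5 -> [-1, 13, 26, 14, 18, 27]
Partition 4: pivot=18 at index 3 -> [-1, 13, 14, 18, 26, 27]


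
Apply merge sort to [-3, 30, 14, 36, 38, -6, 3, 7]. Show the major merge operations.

Divide and conquer:
  Merge [-3] + [30] -> [-3, 30]
  Merge [14] + [36] -> [14, 36]
  Merge [-3, 30] + [14, 36] -> [-3, 14, 30, 36]
  Merge [38] + [-6] -> [-6, 38]
  Merge [3] + [7] -> [3, 7]
  Merge [-6, 38] + [3, 7] -> [-6, 3, 7, 38]
  Merge [-3, 14, 30, 36] + [-6, 3, 7, 38] -> [-6, -3, 3, 7, 14, 30, 36, 38]


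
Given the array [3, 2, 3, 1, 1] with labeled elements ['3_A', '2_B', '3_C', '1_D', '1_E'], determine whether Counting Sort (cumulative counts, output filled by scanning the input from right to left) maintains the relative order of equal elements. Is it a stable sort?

Trace Counting Sort on the labeled array (the key is the number; the letter only tracks identity):
  Counts for values 0..3: [0, 2, 1, 2]
  Cumulative counts: [0, 2, 3, 5]
  Scan right to left: place 1_E at output index 1
  Scan right to left: place 1_D at output index 0
  Scan right to left: place 3_C at output index 4
  Scan right to left: place 2_B at output index 2
  Scan right to left: place 3_A at output index 3
  Output: [1_D, 1_E, 2_B, 3_A, 3_C]
Equal keys:
  value 1: originally 1_D, 1_E; after sorting 1_D, 1_E -> order preserved
  value 3: originally 3_A, 3_C; after sorting 3_A, 3_C -> order preserved
All equal keys kept their original relative order. Counting Sort is stable: scanning the input right to left with decreasing cumulative counts places later duplicates at later output positions.
Answer: Stable


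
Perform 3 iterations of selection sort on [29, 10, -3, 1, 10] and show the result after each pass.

Pass 1: Select minimum -3 at index 2, swap -> [-3, 10, 29, 1, 10]
Pass 2: Select minimum 1 at index 3, swap -> [-3, 1, 29, 10, 10]
Pass 3: Select minimum 10 at index 3, swap -> [-3, 1, 10, 29, 10]


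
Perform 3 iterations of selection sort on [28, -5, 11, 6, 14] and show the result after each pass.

Pass 1: Select minimum -5 at index 1, swap -> [-5, 28, 11, 6, 14]
Pass 2: Select minimum 6 at index 3, swap -> [-5, 6, 11, 28, 14]
Pass 3: Select minimum 11 at index 2, swap -> [-5, 6, 11, 28, 14]


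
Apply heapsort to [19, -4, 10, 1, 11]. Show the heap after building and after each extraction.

Build heap: [19, 11, 10, 1, -4]
Extract 19: [11, 1, 10, -4, 19]
Extract 11: [10, 1, -4, 11, 19]
Extract 10: [1, -4, 10, 11, 19]
Extract 1: [-4, 1, 10, 11, 19]


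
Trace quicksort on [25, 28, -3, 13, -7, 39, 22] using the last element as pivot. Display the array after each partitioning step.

Partition 1: pivot=22 at index 3 -> [-3, 13, -7, 22, 25, 39, 28]
Partition 2: pivot=-7 at index 0 -> [-7, 13, -3, 22, 25, 39, 28]
Partition 3: pivot=-3 at index 1 -> [-7, -3, 13, 22, 25, 39, 28]
Partition 4: pivot=28 at index 5 -> [-7, -3, 13, 22, 25, 28, 39]


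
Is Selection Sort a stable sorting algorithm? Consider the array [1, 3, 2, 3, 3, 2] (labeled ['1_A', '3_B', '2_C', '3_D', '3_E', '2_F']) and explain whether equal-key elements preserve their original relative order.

Trace Selection Sort on the labeled array (the key is the number; the letter only tracks identity):
  Pass 1: minimum 1_A is already at index 0; no swap -> [1_A, 3_B, 2_C, 3_D, 3_E, 2_F]
  Pass 2: minimum of unsorted part is 2_C at index 2; swap it with 3_B at index 1 -> [1_A, 2_C, 3_B, 3_D, 3_E, 2_F]
  Pass 3: minimum of unsorted part is 2_F at index 5; swap it with 3_B at index 2 -> [1_A, 2_C, 2_F, 3_D, 3_E, 3_B]
  Pass 4: minimum 3_D is already at index 3; no swap -> [1_A, 2_C, 2_F, 3_D, 3_E, 3_B]
  Pass 5: minimum 3_E is already at index 4; no swap -> [1_A, 2_C, 2_F, 3_D, 3_E, 3_B]
Final order: [1_A, 2_C, 2_F, 3_D, 3_E, 3_B]
Equal keys:
  value 2: originally 2_C, 2_F; after sorting 2_C, 2_F -> order preserved
  value 3: originally 3_B, 3_D, 3_E; after sorting 3_D, 3_E, 3_B -> order changed
Equal keys were reordered, so Selection Sort is not stable: the long-range swap that moves the minimum into place can carry an element past an equal key. (One such input is enough; an unstable sort may happen to preserve order on other inputs, but it gives no guarantee.)
Answer: Not stable


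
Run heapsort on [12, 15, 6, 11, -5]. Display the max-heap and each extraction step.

Build heap: [15, 12, 6, 11, -5]
Extract 15: [12, 11, 6, -5, 15]
Extract 12: [11, -5, 6, 12, 15]
Extract 11: [6, -5, 11, 12, 15]
Extract 6: [-5, 6, 11, 12, 15]


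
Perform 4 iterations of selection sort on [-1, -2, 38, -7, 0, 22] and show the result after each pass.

Pass 1: Select minimum -7 at index 3, swap -> [-7, -2, 38, -1, 0, 22]
Pass 2: Select minimum -2 at index 1, swap -> [-7, -2, 38, -1, 0, 22]
Pass 3: Select minimum -1 at index 3, swap -> [-7, -2, -1, 38, 0, 22]
Pass 4: Select minimum 0 at index 4, swap -> [-7, -2, -1, 0, 38, 22]


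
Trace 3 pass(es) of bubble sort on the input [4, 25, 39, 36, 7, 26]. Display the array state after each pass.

After pass 1: [4, 25, 36, 7, 26, 39] (3 swaps)
After pass 2: [4, 25, 7, 26, 36, 39] (2 swaps)
After pass 3: [4, 7, 25, 26, 36, 39] (1 swaps)
Total swaps: 6


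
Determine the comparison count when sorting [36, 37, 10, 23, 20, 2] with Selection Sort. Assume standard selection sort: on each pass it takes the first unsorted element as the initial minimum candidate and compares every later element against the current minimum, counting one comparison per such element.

Pass 1: scan indices 1..5 for the minimum = 5 comparison(s); min is 2, place at index 0 -> [2, 37, 10, 23, 20, 36]
Pass 2: scan indices 2..5 for the minimum = 4 comparison(s); min is 10, place at index 1 -> [2, 10, 37, 23, 20, 36]
Pass 3: scan indices 3..5 for the minimum = 3 comparison(s); min is 20, place at index 2 -> [2, 10, 20, 23, 37, 36]
Pass 4: scan indices 4..5 for the minimum = 2 comparison(s); min is 23, place at index 3 -> [2, 10, 20, 23, 37, 36]
Pass 5: scan indices 5..5 for the minimum = 1 comparison(s); min is 36, place at index 4 -> [2, 10, 20, 23, 36, 37]
Selection sort always scans the whole unsorted suffix, so the count is (n-1) + (n-2) + ... + 1 = n(n-1)/2 = 6*5/2 = 15 regardless of the input order.
Total comparisons: 5 + 4 + 3 + 2 + 1 = 15


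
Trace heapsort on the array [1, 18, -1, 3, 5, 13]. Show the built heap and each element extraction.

Build heap: [18, 5, 13, 3, 1, -1]
Extract 18: [13, 5, -1, 3, 1, 18]
Extract 13: [5, 3, -1, 1, 13, 18]
Extract 5: [3, 1, -1, 5, 13, 18]
Extract 3: [1, -1, 3, 5, 13, 18]
Extract 1: [-1, 1, 3, 5, 13, 18]


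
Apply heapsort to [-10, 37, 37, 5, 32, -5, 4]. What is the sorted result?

Build heap: [37, 32, 37, 5, -10, -5, 4]
Extract 37: [37, 32, 4, 5, -10, -5, 37]
Extract 37: [32, 5, 4, -5, -10, 37, 37]
Extract 32: [5, -5, 4, -10, 32, 37, 37]
Extract 5: [4, -5, -10, 5, 32, 37, 37]
Extract 4: [-5, -10, 4, 5, 32, 37, 37]
Extract -5: [-10, -5, 4, 5, 32, 37, 37]


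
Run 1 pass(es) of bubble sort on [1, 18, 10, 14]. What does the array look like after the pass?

After pass 1: [1, 10, 14, 18] (2 swaps)
Total swaps: 2


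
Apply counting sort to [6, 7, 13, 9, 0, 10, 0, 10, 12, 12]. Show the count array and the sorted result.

Count array: [2, 0, 0, 0, 0, 0, 1, 1, 0, 1, 2, 0, 2, 1]
(count[i] = number of elements equal to i)
Cumulative count: [2, 2, 2, 2, 2, 2, 3, 4, 4, 5, 7, 7, 9, 10]
Sorted: [0, 0, 6, 7, 9, 10, 10, 12, 12, 13]


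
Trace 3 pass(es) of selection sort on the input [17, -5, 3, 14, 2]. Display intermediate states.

Pass 1: Select minimum -5 at index 1, swap -> [-5, 17, 3, 14, 2]
Pass 2: Select minimum 2 at index 4, swap -> [-5, 2, 3, 14, 17]
Pass 3: Select minimum 3 at index 2, swap -> [-5, 2, 3, 14, 17]


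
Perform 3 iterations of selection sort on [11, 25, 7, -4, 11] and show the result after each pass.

Pass 1: Select minimum -4 at index 3, swap -> [-4, 25, 7, 11, 11]
Pass 2: Select minimum 7 at index 2, swap -> [-4, 7, 25, 11, 11]
Pass 3: Select minimum 11 at index 3, swap -> [-4, 7, 11, 25, 11]


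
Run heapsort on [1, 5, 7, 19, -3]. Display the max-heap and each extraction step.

Build heap: [19, 5, 7, 1, -3]
Extract 19: [7, 5, -3, 1, 19]
Extract 7: [5, 1, -3, 7, 19]
Extract 5: [1, -3, 5, 7, 19]
Extract 1: [-3, 1, 5, 7, 19]


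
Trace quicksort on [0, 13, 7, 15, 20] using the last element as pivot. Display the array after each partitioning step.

Partition 1: pivot=20 at index 4 -> [0, 13, 7, 15, 20]
Partition 2: pivot=15 at index 3 -> [0, 13, 7, 15, 20]
Partition 3: pivot=7 at index 1 -> [0, 7, 13, 15, 20]


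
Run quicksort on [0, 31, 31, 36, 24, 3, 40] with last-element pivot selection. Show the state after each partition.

Partition 1: pivot=40 at index 6 -> [0, 31, 31, 36, 24, 3, 40]
Partition 2: pivot=3 at index 1 -> [0, 3, 31, 36, 24, 31, 40]
Partition 3: pivot=31 at index 4 -> [0, 3, 31, 24, 31, 36, 40]
Partition 4: pivot=24 at index 2 -> [0, 3, 24, 31, 31, 36, 40]


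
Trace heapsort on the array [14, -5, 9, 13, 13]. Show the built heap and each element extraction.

Build heap: [14, 13, 9, -5, 13]
Extract 14: [13, 13, 9, -5, 14]
Extract 13: [13, -5, 9, 13, 14]
Extract 13: [9, -5, 13, 13, 14]
Extract 9: [-5, 9, 13, 13, 14]


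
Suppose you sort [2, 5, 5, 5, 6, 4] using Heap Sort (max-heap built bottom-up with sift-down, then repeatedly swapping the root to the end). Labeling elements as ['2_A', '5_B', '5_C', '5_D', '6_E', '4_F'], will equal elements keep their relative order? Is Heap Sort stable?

Trace Heap Sort on the labeled array (the key is the number; the letter only tracks identity):
  Build max-heap: [6_E, 5_D, 5_C, 2_A, 5_B, 4_F]
  Swap root 6_E to index 5, re-heapify first 5 -> [5_D, 5_B, 5_C, 2_A, 4_F, 6_E]
  Swap root 5_D to index 4, re-heapify first 4 -> [5_B, 4_F, 5_C, 2_A, 5_D, 6_E]
  Swap root 5_B to index 3, re-heapify first 3 -> [5_C, 4_F, 2_A, 5_B, 5_D, 6_E]
  Swap root 5_C to index 2, re-heapify first 2 -> [4_F, 2_A, 5_C, 5_B, 5_D, 6_E]
  Swap root 4_F to index 1, re-heapify first 1 -> [2_A, 4_F, 5_C, 5_B, 5_D, 6_E]
Final order: [2_A, 4_F, 5_C, 5_B, 5_D, 6_E]
Equal keys:
  value 5: originally 5_B, 5_C, 5_D; after sorting 5_C, 5_B, 5_D -> order changed
Equal keys were reordered, so Heap Sort is not stable: heap construction and root-to-end swaps move elements without regard to the original order of equal keys. (One such input is enough; an unstable sort may happen to preserve order on other inputs, but it gives no guarantee.)
Answer: Not stable


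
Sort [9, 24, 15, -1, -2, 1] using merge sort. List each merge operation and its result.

Divide and conquer:
  Merge [24] + [15] -> [15, 24]
  Merge [9] + [15, 24] -> [9, 15, 24]
  Merge [-2] + [1] -> [-2, 1]
  Merge [-1] + [-2, 1] -> [-2, -1, 1]
  Merge [9, 15, 24] + [-2, -1, 1] -> [-2, -1, 1, 9, 15, 24]


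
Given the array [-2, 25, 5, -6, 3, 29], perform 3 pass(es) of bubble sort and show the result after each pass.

After pass 1: [-2, 5, -6, 3, 25, 29] (3 swaps)
After pass 2: [-2, -6, 3, 5, 25, 29] (2 swaps)
After pass 3: [-6, -2, 3, 5, 25, 29] (1 swaps)
Total swaps: 6


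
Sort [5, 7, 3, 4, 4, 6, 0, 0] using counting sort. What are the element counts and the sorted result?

Count array: [2, 0, 0, 1, 2, 1, 1, 1]
(count[i] = number of elements equal to i)
Cumulative count: [2, 2, 2, 3, 5, 6, 7, 8]
Sorted: [0, 0, 3, 4, 4, 5, 6, 7]


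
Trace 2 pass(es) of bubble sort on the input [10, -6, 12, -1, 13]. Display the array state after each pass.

After pass 1: [-6, 10, -1, 12, 13] (2 swaps)
After pass 2: [-6, -1, 10, 12, 13] (1 swaps)
Total swaps: 3


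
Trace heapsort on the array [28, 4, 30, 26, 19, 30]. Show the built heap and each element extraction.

Build heap: [30, 26, 30, 4, 19, 28]
Extract 30: [30, 26, 28, 4, 19, 30]
Extract 30: [28, 26, 19, 4, 30, 30]
Extract 28: [26, 4, 19, 28, 30, 30]
Extract 26: [19, 4, 26, 28, 30, 30]
Extract 19: [4, 19, 26, 28, 30, 30]


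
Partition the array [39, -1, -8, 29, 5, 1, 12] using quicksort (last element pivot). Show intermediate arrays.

Partition 1: pivot=12 at index 4 -> [-1, -8, 5, 1, 12, 29, 39]
Partition 2: pivot=1 at index 2 -> [-1, -8, 1, 5, 12, 29, 39]
Partition 3: pivot=-8 at index 0 -> [-8, -1, 1, 5, 12, 29, 39]
Partition 4: pivot=39 at index 6 -> [-8, -1, 1, 5, 12, 29, 39]


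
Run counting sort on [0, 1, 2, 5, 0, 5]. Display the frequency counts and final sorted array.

Count array: [2, 1, 1, 0, 0, 2]
(count[i] = number of elements equal to i)
Cumulative count: [2, 3, 4, 4, 4, 6]
Sorted: [0, 0, 1, 2, 5, 5]


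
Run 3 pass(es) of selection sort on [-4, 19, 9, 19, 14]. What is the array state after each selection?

Pass 1: Select minimum -4 at index 0, swap -> [-4, 19, 9, 19, 14]
Pass 2: Select minimum 9 at index 2, swap -> [-4, 9, 19, 19, 14]
Pass 3: Select minimum 14 at index 4, swap -> [-4, 9, 14, 19, 19]


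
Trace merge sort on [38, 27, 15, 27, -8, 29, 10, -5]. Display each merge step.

Divide and conquer:
  Merge [38] + [27] -> [27, 38]
  Merge [15] + [27] -> [15, 27]
  Merge [27, 38] + [15, 27] -> [15, 27, 27, 38]
  Merge [-8] + [29] -> [-8, 29]
  Merge [10] + [-5] -> [-5, 10]
  Merge [-8, 29] + [-5, 10] -> [-8, -5, 10, 29]
  Merge [15, 27, 27, 38] + [-8, -5, 10, 29] -> [-8, -5, 10, 15, 27, 27, 29, 38]


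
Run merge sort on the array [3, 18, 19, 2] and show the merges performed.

Divide and conquer:
  Merge [3] + [18] -> [3, 18]
  Merge [19] + [2] -> [2, 19]
  Merge [3, 18] + [2, 19] -> [2, 3, 18, 19]


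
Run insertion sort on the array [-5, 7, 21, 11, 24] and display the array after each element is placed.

First element -5 is already 'sorted'
Insert 7: shifted 0 elements -> [-5, 7, 21, 11, 24]
Insert 21: shifted 0 elements -> [-5, 7, 21, 11, 24]
Insert 11: shifted 1 elements -> [-5, 7, 11, 21, 24]
Insert 24: shifted 0 elements -> [-5, 7, 11, 21, 24]


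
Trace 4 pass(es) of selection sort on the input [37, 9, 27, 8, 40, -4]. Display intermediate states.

Pass 1: Select minimum -4 at index 5, swap -> [-4, 9, 27, 8, 40, 37]
Pass 2: Select minimum 8 at index 3, swap -> [-4, 8, 27, 9, 40, 37]
Pass 3: Select minimum 9 at index 3, swap -> [-4, 8, 9, 27, 40, 37]
Pass 4: Select minimum 27 at index 3, swap -> [-4, 8, 9, 27, 40, 37]


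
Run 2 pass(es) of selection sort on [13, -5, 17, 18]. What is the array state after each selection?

Pass 1: Select minimum -5 at index 1, swap -> [-5, 13, 17, 18]
Pass 2: Select minimum 13 at index 1, swap -> [-5, 13, 17, 18]


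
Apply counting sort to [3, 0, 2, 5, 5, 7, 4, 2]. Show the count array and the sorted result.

Count array: [1, 0, 2, 1, 1, 2, 0, 1]
(count[i] = number of elements equal to i)
Cumulative count: [1, 1, 3, 4, 5, 7, 7, 8]
Sorted: [0, 2, 2, 3, 4, 5, 5, 7]


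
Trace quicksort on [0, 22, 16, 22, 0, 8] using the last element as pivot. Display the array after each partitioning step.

Partition 1: pivot=8 at index 2 -> [0, 0, 8, 22, 22, 16]
Partition 2: pivot=0 at index 1 -> [0, 0, 8, 22, 22, 16]
Partition 3: pivot=16 at index 3 -> [0, 0, 8, 16, 22, 22]
Partition 4: pivot=22 at index 5 -> [0, 0, 8, 16, 22, 22]


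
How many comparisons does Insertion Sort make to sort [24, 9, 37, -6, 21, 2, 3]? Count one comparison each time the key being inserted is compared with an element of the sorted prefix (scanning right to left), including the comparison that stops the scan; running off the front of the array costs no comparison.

Insert 9: 24 > 9 (shift), reached front = 1 comparison(s) -> [9, 24, 37, -6, 21, 2, 3]
Insert 37: 24 <= 37 (stop) = 1 comparison(s) -> [9, 24, 37, -6, 21, 2, 3]
Insert -6: 37 > -6 (shift), 24 > -6 (shift), 9 > -6 (shift), reached front = 3 comparison(s) -> [-6, 9, 24, 37, 21, 2, 3]
Insert 21: 37 > 21 (shift), 24 > 21 (shift), 9 <= 21 (stop) = 3 comparison(s) -> [-6, 9, 21, 24, 37, 2, 3]
Insert 2: 37 > 2 (shift), 24 > 2 (shift), 21 > 2 (shift), 9 > 2 (shift), -6 <= 2 (stop) = 5 comparison(s) -> [-6, 2, 9, 21, 24, 37, 3]
Insert 3: 37 > 3 (shift), 24 > 3 (shift), 21 > 3 (shift), 9 > 3 (shift), 2 <= 3 (stop) = 5 comparison(s) -> [-6, 2, 3, 9, 21, 24, 37]
Total comparisons: 1 + 1 + 3 + 3 + 5 + 5 = 18
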